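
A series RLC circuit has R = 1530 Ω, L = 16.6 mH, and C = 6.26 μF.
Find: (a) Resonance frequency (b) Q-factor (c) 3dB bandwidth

Step 1 — Resonance: ω₀ = 1/√(LC) = 1/√(0.0166·6.26e-06) = 3102 rad/s.
Step 2 — f₀ = ω₀/(2π) = 493.7 Hz.
Step 3 — Series Q: Q = ω₀L/R = 3102·0.0166/1530 = 0.03366.
Step 4 — Bandwidth: Δω = ω₀/Q = 9.217e+04 rad/s; BW = Δω/(2π) = 1.467e+04 Hz.

(a) f₀ = 493.7 Hz  (b) Q = 0.03366  (c) BW = 1.467e+04 Hz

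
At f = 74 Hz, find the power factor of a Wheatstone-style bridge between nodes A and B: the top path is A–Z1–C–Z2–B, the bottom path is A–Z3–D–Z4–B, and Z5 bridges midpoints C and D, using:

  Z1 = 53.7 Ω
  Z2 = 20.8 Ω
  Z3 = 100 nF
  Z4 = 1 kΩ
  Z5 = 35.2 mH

Step 1 — Angular frequency: ω = 2π·f = 2π·74 = 465 rad/s.
Step 2 — Component impedances:
  Z1: Z = R = 53.7 Ω
  Z2: Z = R = 20.8 Ω
  Z3: Z = 1/(jωC) = -j/(ω·C) = 0 - j2.151e+04 Ω
  Z4: Z = R = 1000 Ω
  Z5: Z = jωL = j·465·0.0352 = 0 + j16.37 Ω
Step 3 — Bridge requires nodal analysis (the Z5 bridge couples midpoints C and D, so the two paths cannot be reduced to a simple series/parallel combination). Setting node B to ground and injecting 1 A at node A, the 3-node admittance system at A, C, D solves to V_A = Z_AB = 74.08 - j0.1274 Ω = 74.08∠-0.1° Ω.
Step 4 — Power factor: PF = cos(φ) = Re(Z)/|Z| = 74.08/74.08 = 1.
Step 5 — Type: Im(Z) = -0.1274 ⇒ leading (phase φ = -0.1°).

PF = 1 (leading, φ = -0.1°)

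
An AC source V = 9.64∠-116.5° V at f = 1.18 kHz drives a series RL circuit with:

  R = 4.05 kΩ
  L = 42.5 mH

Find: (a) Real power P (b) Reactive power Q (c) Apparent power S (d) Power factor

Step 1 — Angular frequency: ω = 2π·f = 2π·1180 = 7414 rad/s.
Step 2 — Component impedances:
  R: Z = R = 4050 Ω
  L: Z = jωL = j·7414·0.0425 = 0 + j315.1 Ω
Step 3 — Series combination: Z_total = R + L = 4050 + j315.1 Ω = 4062∠4.4° Ω.
Step 4 — Source phasor: V = 9.64∠-116.5° V = -4.301 - j8.627 V.
Step 5 — Current: I = V / Z = -0.00122 - j0.002035 A = 0.002373∠-120.9° A.
Step 6 — Complex power: S = V·I* = 0.02281 + j0.001774 VA.
Step 7 — Real power: P = Re(S) = 0.02281 W.
Step 8 — Reactive power: Q = Im(S) = 0.001774 VAR.
Step 9 — Apparent power: |S| = 0.02288 VA.
Step 10 — Power factor: PF = P/|S| = 0.997 (lagging).

(a) P = 0.02281 W  (b) Q = 0.001774 VAR  (c) S = 0.02288 VA  (d) PF = 0.997 (lagging)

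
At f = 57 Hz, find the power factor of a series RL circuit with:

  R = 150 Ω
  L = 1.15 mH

Step 1 — Angular frequency: ω = 2π·f = 2π·57 = 358.1 rad/s.
Step 2 — Component impedances:
  R: Z = R = 150 Ω
  L: Z = jωL = j·358.1·0.00115 = 0 + j0.4119 Ω
Step 3 — Series combination: Z_total = R + L = 150 + j0.4119 Ω = 150∠0.2° Ω.
Step 4 — Power factor: PF = cos(φ) = Re(Z)/|Z| = 150/150 = 1.
Step 5 — Type: Im(Z) = 0.4119 ⇒ lagging (phase φ = 0.2°).

PF = 1 (lagging, φ = 0.2°)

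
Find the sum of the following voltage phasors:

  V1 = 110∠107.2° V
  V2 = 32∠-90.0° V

Step 1 — Convert each phasor to rectangular form:
  V1 = 110·(cos(107.2°) + j·sin(107.2°)) = -32.53 + j105.1 V
  V2 = 32·(cos(-90.0°) + j·sin(-90.0°)) = 0 - j32 V
Step 2 — Sum components: V_total = -32.53 + j73.08 V.
Step 3 — Convert to polar: |V_total| = 79.99 V, ∠V_total = 114.0°.

V_total = 79.99∠114.0° V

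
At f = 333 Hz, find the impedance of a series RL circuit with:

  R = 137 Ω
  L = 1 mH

Step 1 — Angular frequency: ω = 2π·f = 2π·333 = 2092 rad/s.
Step 2 — Component impedances:
  R: Z = R = 137 Ω
  L: Z = jωL = j·2092·0.001 = 0 + j2.092 Ω
Step 3 — Series combination: Z_total = R + L = 137 + j2.092 Ω = 137∠0.9° Ω.

Z = 137 + j2.092 Ω = 137∠0.9° Ω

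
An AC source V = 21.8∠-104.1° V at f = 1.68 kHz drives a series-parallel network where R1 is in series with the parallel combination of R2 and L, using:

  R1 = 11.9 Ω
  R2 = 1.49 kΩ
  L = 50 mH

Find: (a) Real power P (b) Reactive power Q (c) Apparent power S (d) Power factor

Step 1 — Angular frequency: ω = 2π·f = 2π·1680 = 1.056e+04 rad/s.
Step 2 — Component impedances:
  R1: Z = R = 11.9 Ω
  R2: Z = R = 1490 Ω
  L: Z = jωL = j·1.056e+04·0.05 = 0 + j527.8 Ω
Step 3 — Parallel branch: R2 || L = 1/(1/R2 + 1/L) = 166.1 + j468.9 Ω.
Step 4 — Series with R1: Z_total = R1 + (R2 || L) = 178 + j468.9 Ω = 501.6∠69.2° Ω.
Step 5 — Source phasor: V = 21.8∠-104.1° V = -5.311 - j21.14 V.
Step 6 — Current: I = V / Z = -0.04317 - j0.005061 A = 0.04346∠-173.3° A.
Step 7 — Complex power: S = V·I* = 0.3362 + j0.8858 VA.
Step 8 — Real power: P = Re(S) = 0.3362 W.
Step 9 — Reactive power: Q = Im(S) = 0.8858 VAR.
Step 10 — Apparent power: |S| = 0.9475 VA.
Step 11 — Power factor: PF = P/|S| = 0.3549 (lagging).

(a) P = 0.3362 W  (b) Q = 0.8858 VAR  (c) S = 0.9475 VA  (d) PF = 0.3549 (lagging)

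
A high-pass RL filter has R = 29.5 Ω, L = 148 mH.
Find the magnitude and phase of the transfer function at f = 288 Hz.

Step 1 — Angular frequency: ω = 2π·288 = 1810 rad/s.
Step 2 — Transfer function: H(jω) = jωL/(R + jωL).
Step 3 — Numerator jωL = j·267.8; denominator R + jωL = 29.5 + j267.8.
Step 4 — H = 0.988 + j0.1088.
Step 5 — Magnitude: |H| = 0.994 (-0.1 dB); phase: φ = 6.3°.

|H| = 0.994 (-0.1 dB), φ = 6.3°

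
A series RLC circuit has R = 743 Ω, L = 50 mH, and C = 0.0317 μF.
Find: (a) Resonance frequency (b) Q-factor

Step 1 — Resonance condition Im(Z)=0 gives ω₀ = 1/√(LC).
Step 2 — ω₀ = 1/√(0.05·3.17e-08) = 2.512e+04 rad/s.
Step 3 — f₀ = ω₀/(2π) = 3998 Hz.
Step 4 — Series Q: Q = ω₀L/R = 2.512e+04·0.05/743 = 1.69.

(a) f₀ = 3998 Hz  (b) Q = 1.69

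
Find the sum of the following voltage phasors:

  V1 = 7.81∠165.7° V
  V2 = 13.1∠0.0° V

Step 1 — Convert each phasor to rectangular form:
  V1 = 7.81·(cos(165.7°) + j·sin(165.7°)) = -7.568 + j1.929 V
  V2 = 13.1·(cos(0.0°) + j·sin(0.0°)) = 13.1 V
Step 2 — Sum components: V_total = 5.532 + j1.929 V.
Step 3 — Convert to polar: |V_total| = 5.859 V, ∠V_total = 19.2°.

V_total = 5.859∠19.2° V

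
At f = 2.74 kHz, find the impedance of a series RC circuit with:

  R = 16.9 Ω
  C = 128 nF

Step 1 — Angular frequency: ω = 2π·f = 2π·2740 = 1.722e+04 rad/s.
Step 2 — Component impedances:
  R: Z = R = 16.9 Ω
  C: Z = 1/(jωC) = -j/(ω·C) = 0 - j453.8 Ω
Step 3 — Series combination: Z_total = R + C = 16.9 - j453.8 Ω = 454.1∠-87.9° Ω.

Z = 16.9 - j453.8 Ω = 454.1∠-87.9° Ω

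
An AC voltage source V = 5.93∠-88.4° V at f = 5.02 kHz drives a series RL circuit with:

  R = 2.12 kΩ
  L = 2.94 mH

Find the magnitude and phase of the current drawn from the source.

Step 1 — Angular frequency: ω = 2π·f = 2π·5020 = 3.154e+04 rad/s.
Step 2 — Component impedances:
  R: Z = R = 2120 Ω
  L: Z = jωL = j·3.154e+04·0.00294 = 0 + j92.73 Ω
Step 3 — Series combination: Z_total = R + L = 2120 + j92.73 Ω = 2122∠2.5° Ω.
Step 4 — Source phasor: V = 5.93∠-88.4° V = 0.1656 - j5.928 V.
Step 5 — Ohm's law: I = V / Z_total = (0.1656 - j5.928) / (2120 + j92.73) = -4.412e-05 - j0.002794 A.
Step 6 — Convert to polar: |I| = 0.002794 A, ∠I = -90.9°.

I = 0.002794∠-90.9° A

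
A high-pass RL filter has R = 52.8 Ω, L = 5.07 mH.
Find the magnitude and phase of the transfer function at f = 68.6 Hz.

Step 1 — Angular frequency: ω = 2π·68.6 = 431 rad/s.
Step 2 — Transfer function: H(jω) = jωL/(R + jωL).
Step 3 — Numerator jωL = j·2.185; denominator R + jωL = 52.8 + j2.185.
Step 4 — H = 0.00171 + j0.04132.
Step 5 — Magnitude: |H| = 0.04135 (-27.7 dB); phase: φ = 87.6°.

|H| = 0.04135 (-27.7 dB), φ = 87.6°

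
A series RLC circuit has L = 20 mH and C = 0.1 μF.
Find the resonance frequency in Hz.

Step 1 — Resonance condition Im(Z)=0 gives ω₀ = 1/√(LC).
Step 2 — ω₀ = 1/√(0.02·1e-07) = 2.236e+04 rad/s.
Step 3 — f₀ = ω₀/(2π) = 3559 Hz.

f₀ = 3559 Hz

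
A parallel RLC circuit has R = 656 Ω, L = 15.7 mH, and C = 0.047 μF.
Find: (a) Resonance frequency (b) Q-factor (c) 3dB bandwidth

Step 1 — Resonance: ω₀ = 1/√(LC) = 1/√(0.0157·4.7e-08) = 3.681e+04 rad/s.
Step 2 — f₀ = ω₀/(2π) = 5859 Hz.
Step 3 — Parallel Q: Q = R/(ω₀L) = 656/(3.681e+04·0.0157) = 1.135.
Step 4 — Bandwidth: Δω = ω₀/Q = 3.243e+04 rad/s; BW = Δω/(2π) = 5162 Hz.

(a) f₀ = 5859 Hz  (b) Q = 1.135  (c) BW = 5162 Hz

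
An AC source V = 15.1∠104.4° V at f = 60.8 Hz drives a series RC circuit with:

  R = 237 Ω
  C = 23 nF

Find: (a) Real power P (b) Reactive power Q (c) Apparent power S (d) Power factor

Step 1 — Angular frequency: ω = 2π·f = 2π·60.8 = 382 rad/s.
Step 2 — Component impedances:
  R: Z = R = 237 Ω
  C: Z = 1/(jωC) = -j/(ω·C) = 0 - j1.138e+05 Ω
Step 3 — Series combination: Z_total = R + C = 237 - j1.138e+05 Ω = 1.138e+05∠-89.9° Ω.
Step 4 — Source phasor: V = 15.1∠104.4° V = -3.755 + j14.63 V.
Step 5 — Current: I = V / Z = -0.0001286 - j3.273e-05 A = 0.0001327∠-165.7° A.
Step 6 — Complex power: S = V·I* = 4.172e-06 - j0.002003 VA.
Step 7 — Real power: P = Re(S) = 4.172e-06 W.
Step 8 — Reactive power: Q = Im(S) = -0.002003 VAR.
Step 9 — Apparent power: |S| = 0.002003 VA.
Step 10 — Power factor: PF = P/|S| = 0.002082 (leading).

(a) P = 4.172e-06 W  (b) Q = -0.002003 VAR  (c) S = 0.002003 VA  (d) PF = 0.002082 (leading)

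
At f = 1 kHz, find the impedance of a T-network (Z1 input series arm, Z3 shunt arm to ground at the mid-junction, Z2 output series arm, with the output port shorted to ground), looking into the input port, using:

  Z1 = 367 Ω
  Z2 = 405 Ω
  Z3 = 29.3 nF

Step 1 — Angular frequency: ω = 2π·f = 2π·1000 = 6283 rad/s.
Step 2 — Component impedances:
  Z1: Z = R = 367 Ω
  Z2: Z = R = 405 Ω
  Z3: Z = 1/(jωC) = -j/(ω·C) = 0 - j5432 Ω
Step 3 — With the output port shorted to ground, the output series arm Z2 runs from the junction to ground; the shunt arm Z3 also runs from the junction to ground. They appear in parallel: Z3 || Z2 = 402.8 - j30.03 Ω.
Step 4 — Series with input arm Z1: Z_in = Z1 + (Z3 || Z2) = 769.8 - j30.03 Ω = 770.3∠-2.2° Ω.

Z = 769.8 - j30.03 Ω = 770.3∠-2.2° Ω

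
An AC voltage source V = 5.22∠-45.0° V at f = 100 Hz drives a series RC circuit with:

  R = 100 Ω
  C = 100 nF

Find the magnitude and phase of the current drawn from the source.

Step 1 — Angular frequency: ω = 2π·f = 2π·100 = 628.3 rad/s.
Step 2 — Component impedances:
  R: Z = R = 100 Ω
  C: Z = 1/(jωC) = -j/(ω·C) = 0 - j1.592e+04 Ω
Step 3 — Series combination: Z_total = R + C = 100 - j1.592e+04 Ω = 1.592e+04∠-89.6° Ω.
Step 4 — Source phasor: V = 5.22∠-45.0° V = 3.691 - j3.691 V.
Step 5 — Ohm's law: I = V / Z_total = (3.691 - j3.691) / (100 - j1.592e+04) = 0.0002334 + j0.0002305 A.
Step 6 — Convert to polar: |I| = 0.000328 A, ∠I = 44.6°.

I = 0.000328∠44.6° A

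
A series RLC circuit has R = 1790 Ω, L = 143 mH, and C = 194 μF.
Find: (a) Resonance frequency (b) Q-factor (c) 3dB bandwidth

Step 1 — Resonance: ω₀ = 1/√(LC) = 1/√(0.143·0.000194) = 189.9 rad/s.
Step 2 — f₀ = ω₀/(2π) = 30.22 Hz.
Step 3 — Series Q: Q = ω₀L/R = 189.9·0.143/1790 = 0.01517.
Step 4 — Bandwidth: Δω = ω₀/Q = 1.252e+04 rad/s; BW = Δω/(2π) = 1992 Hz.

(a) f₀ = 30.22 Hz  (b) Q = 0.01517  (c) BW = 1992 Hz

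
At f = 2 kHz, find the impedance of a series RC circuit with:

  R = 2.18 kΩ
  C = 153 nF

Step 1 — Angular frequency: ω = 2π·f = 2π·2000 = 1.257e+04 rad/s.
Step 2 — Component impedances:
  R: Z = R = 2180 Ω
  C: Z = 1/(jωC) = -j/(ω·C) = 0 - j520.1 Ω
Step 3 — Series combination: Z_total = R + C = 2180 - j520.1 Ω = 2241∠-13.4° Ω.

Z = 2180 - j520.1 Ω = 2241∠-13.4° Ω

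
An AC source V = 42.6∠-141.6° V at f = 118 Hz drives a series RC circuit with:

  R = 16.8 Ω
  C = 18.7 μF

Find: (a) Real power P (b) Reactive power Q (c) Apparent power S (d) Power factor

Step 1 — Angular frequency: ω = 2π·f = 2π·118 = 741.4 rad/s.
Step 2 — Component impedances:
  R: Z = R = 16.8 Ω
  C: Z = 1/(jωC) = -j/(ω·C) = 0 - j72.13 Ω
Step 3 — Series combination: Z_total = R + C = 16.8 - j72.13 Ω = 74.06∠-76.9° Ω.
Step 4 — Source phasor: V = 42.6∠-141.6° V = -33.39 - j26.46 V.
Step 5 — Current: I = V / Z = 0.2457 - j0.5201 A = 0.5752∠-64.7° A.
Step 6 — Complex power: S = V·I* = 5.559 - j23.87 VA.
Step 7 — Real power: P = Re(S) = 5.559 W.
Step 8 — Reactive power: Q = Im(S) = -23.87 VAR.
Step 9 — Apparent power: |S| = 24.5 VA.
Step 10 — Power factor: PF = P/|S| = 0.2269 (leading).

(a) P = 5.559 W  (b) Q = -23.87 VAR  (c) S = 24.5 VA  (d) PF = 0.2269 (leading)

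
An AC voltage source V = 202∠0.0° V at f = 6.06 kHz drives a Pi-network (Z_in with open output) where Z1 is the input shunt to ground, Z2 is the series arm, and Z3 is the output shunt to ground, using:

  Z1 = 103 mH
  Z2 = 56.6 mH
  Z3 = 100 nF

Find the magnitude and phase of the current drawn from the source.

Step 1 — Angular frequency: ω = 2π·f = 2π·6060 = 3.808e+04 rad/s.
Step 2 — Component impedances:
  Z1: Z = jωL = j·3.808e+04·0.103 = 0 + j3922 Ω
  Z2: Z = jωL = j·3.808e+04·0.0566 = 0 + j2155 Ω
  Z3: Z = 1/(jωC) = -j/(ω·C) = 0 - j262.6 Ω
Step 3 — With open output, the series arm Z2 and the output shunt Z3 appear in series to ground: Z2 + Z3 = 0 + j1892 Ω.
Step 4 — Parallel with input shunt Z1: Z_in = Z1 || (Z2 + Z3) = 0 + j1277 Ω = 1277∠90.0° Ω.
Step 5 — Source phasor: V = 202∠0.0° V = 202 V.
Step 6 — Ohm's law: I = V / Z_total = (202) / (0 + j1277) = 0 - j0.1582 A.
Step 7 — Convert to polar: |I| = 0.1582 A, ∠I = -90.0°.

I = 0.1582∠-90.0° A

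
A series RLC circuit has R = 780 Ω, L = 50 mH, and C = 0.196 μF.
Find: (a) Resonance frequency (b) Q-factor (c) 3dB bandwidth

Step 1 — Resonance condition Im(Z)=0 gives ω₀ = 1/√(LC).
Step 2 — ω₀ = 1/√(0.05·1.96e-07) = 1.01e+04 rad/s.
Step 3 — f₀ = ω₀/(2π) = 1608 Hz.
Step 4 — Series Q: Q = ω₀L/R = 1.01e+04·0.05/780 = 0.6475.
Step 5 — 3dB bandwidth: Δω = ω₀/Q = 1.56e+04 rad/s; BW = Δω/(2π) = 2483 Hz.

(a) f₀ = 1608 Hz  (b) Q = 0.6475  (c) BW = 2483 Hz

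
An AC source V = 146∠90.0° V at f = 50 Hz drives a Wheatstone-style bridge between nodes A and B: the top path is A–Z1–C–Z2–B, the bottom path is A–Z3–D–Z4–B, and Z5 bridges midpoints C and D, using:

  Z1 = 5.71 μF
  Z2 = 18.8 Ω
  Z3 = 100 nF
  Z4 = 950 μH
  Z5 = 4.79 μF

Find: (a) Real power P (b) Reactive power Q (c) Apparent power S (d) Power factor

Step 1 — Angular frequency: ω = 2π·f = 2π·50 = 314.2 rad/s.
Step 2 — Component impedances:
  Z1: Z = 1/(jωC) = -j/(ω·C) = 0 - j557.5 Ω
  Z2: Z = R = 18.8 Ω
  Z3: Z = 1/(jωC) = -j/(ω·C) = 0 - j3.183e+04 Ω
  Z4: Z = jωL = j·314.2·0.00095 = 0 + j0.2985 Ω
  Z5: Z = 1/(jωC) = -j/(ω·C) = 0 - j664.5 Ω
Step 3 — Bridge requires nodal analysis (the Z5 bridge couples midpoints C and D, so the two paths cannot be reduced to a simple series/parallel combination). Setting node B to ground and injecting 1 A at node A, the 3-node admittance system at A, C, D solves to V_A = Z_AB = 18.14 - j548.4 Ω = 548.7∠-88.1° Ω.
Step 4 — Source phasor: V = 146∠90.0° V = 0 + j146 V.
Step 5 — Current: I = V / Z = -0.2659 + j0.008798 A = 0.2661∠178.1° A.
Step 6 — Complex power: S = V·I* = 1.285 - j38.83 VA.
Step 7 — Real power: P = Re(S) = 1.285 W.
Step 8 — Reactive power: Q = Im(S) = -38.83 VAR.
Step 9 — Apparent power: |S| = 38.85 VA.
Step 10 — Power factor: PF = P/|S| = 0.03307 (leading).

(a) P = 1.285 W  (b) Q = -38.83 VAR  (c) S = 38.85 VA  (d) PF = 0.03307 (leading)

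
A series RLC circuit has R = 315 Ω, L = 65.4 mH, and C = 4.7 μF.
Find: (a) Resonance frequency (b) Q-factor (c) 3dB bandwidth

Step 1 — Resonance condition Im(Z)=0 gives ω₀ = 1/√(LC).
Step 2 — ω₀ = 1/√(0.0654·4.7e-06) = 1804 rad/s.
Step 3 — f₀ = ω₀/(2π) = 287.1 Hz.
Step 4 — Series Q: Q = ω₀L/R = 1804·0.0654/315 = 0.3745.
Step 5 — 3dB bandwidth: Δω = ω₀/Q = 4817 rad/s; BW = Δω/(2π) = 766.6 Hz.

(a) f₀ = 287.1 Hz  (b) Q = 0.3745  (c) BW = 766.6 Hz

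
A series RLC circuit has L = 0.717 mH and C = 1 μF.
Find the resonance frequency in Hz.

Step 1 — Resonance condition Im(Z)=0 gives ω₀ = 1/√(LC).
Step 2 — ω₀ = 1/√(0.000717·1e-06) = 3.735e+04 rad/s.
Step 3 — f₀ = ω₀/(2π) = 5944 Hz.

f₀ = 5944 Hz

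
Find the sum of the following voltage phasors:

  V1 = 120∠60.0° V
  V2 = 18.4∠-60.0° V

Step 1 — Convert each phasor to rectangular form:
  V1 = 120·(cos(60.0°) + j·sin(60.0°)) = 60 + j103.9 V
  V2 = 18.4·(cos(-60.0°) + j·sin(-60.0°)) = 9.2 - j15.93 V
Step 2 — Sum components: V_total = 69.2 + j87.99 V.
Step 3 — Convert to polar: |V_total| = 111.9 V, ∠V_total = 51.8°.

V_total = 111.9∠51.8° V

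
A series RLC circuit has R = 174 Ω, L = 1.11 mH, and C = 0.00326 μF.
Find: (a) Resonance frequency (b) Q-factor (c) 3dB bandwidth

Step 1 — Resonance: ω₀ = 1/√(LC) = 1/√(0.00111·3.26e-09) = 5.257e+05 rad/s.
Step 2 — f₀ = ω₀/(2π) = 8.367e+04 Hz.
Step 3 — Series Q: Q = ω₀L/R = 5.257e+05·0.00111/174 = 3.354.
Step 4 — Bandwidth: Δω = ω₀/Q = 1.568e+05 rad/s; BW = Δω/(2π) = 2.495e+04 Hz.

(a) f₀ = 8.367e+04 Hz  (b) Q = 3.354  (c) BW = 2.495e+04 Hz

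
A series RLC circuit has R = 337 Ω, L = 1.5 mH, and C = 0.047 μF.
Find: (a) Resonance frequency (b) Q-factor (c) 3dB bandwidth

Step 1 — Resonance: ω₀ = 1/√(LC) = 1/√(0.0015·4.7e-08) = 1.191e+05 rad/s.
Step 2 — f₀ = ω₀/(2π) = 1.896e+04 Hz.
Step 3 — Series Q: Q = ω₀L/R = 1.191e+05·0.0015/337 = 0.5301.
Step 4 — Bandwidth: Δω = ω₀/Q = 2.247e+05 rad/s; BW = Δω/(2π) = 3.576e+04 Hz.

(a) f₀ = 1.896e+04 Hz  (b) Q = 0.5301  (c) BW = 3.576e+04 Hz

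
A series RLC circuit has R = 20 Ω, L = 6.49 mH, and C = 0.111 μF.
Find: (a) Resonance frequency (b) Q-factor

Step 1 — Resonance condition Im(Z)=0 gives ω₀ = 1/√(LC).
Step 2 — ω₀ = 1/√(0.00649·1.11e-07) = 3.726e+04 rad/s.
Step 3 — f₀ = ω₀/(2π) = 5930 Hz.
Step 4 — Series Q: Q = ω₀L/R = 3.726e+04·0.00649/20 = 12.09.

(a) f₀ = 5930 Hz  (b) Q = 12.09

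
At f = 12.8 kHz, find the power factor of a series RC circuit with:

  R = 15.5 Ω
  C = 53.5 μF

Step 1 — Angular frequency: ω = 2π·f = 2π·1.28e+04 = 8.042e+04 rad/s.
Step 2 — Component impedances:
  R: Z = R = 15.5 Ω
  C: Z = 1/(jωC) = -j/(ω·C) = 0 - j0.2324 Ω
Step 3 — Series combination: Z_total = R + C = 15.5 - j0.2324 Ω = 15.5∠-0.9° Ω.
Step 4 — Power factor: PF = cos(φ) = Re(Z)/|Z| = 15.5/15.502 = 0.9999.
Step 5 — Type: Im(Z) = -0.2324 ⇒ leading (phase φ = -0.9°).

PF = 0.9999 (leading, φ = -0.9°)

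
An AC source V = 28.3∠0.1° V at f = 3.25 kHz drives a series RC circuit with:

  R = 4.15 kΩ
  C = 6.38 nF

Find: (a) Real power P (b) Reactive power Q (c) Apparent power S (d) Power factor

Step 1 — Angular frequency: ω = 2π·f = 2π·3250 = 2.042e+04 rad/s.
Step 2 — Component impedances:
  R: Z = R = 4150 Ω
  C: Z = 1/(jωC) = -j/(ω·C) = 0 - j7676 Ω
Step 3 — Series combination: Z_total = R + C = 4150 - j7676 Ω = 8726∠-61.6° Ω.
Step 4 — Source phasor: V = 28.3∠0.1° V = 28.3 + j0.04939 V.
Step 5 — Current: I = V / Z = 0.001538 + j0.002856 A = 0.003243∠61.7° A.
Step 6 — Complex power: S = V·I* = 0.04365 - j0.08074 VA.
Step 7 — Real power: P = Re(S) = 0.04365 W.
Step 8 — Reactive power: Q = Im(S) = -0.08074 VAR.
Step 9 — Apparent power: |S| = 0.09178 VA.
Step 10 — Power factor: PF = P/|S| = 0.4756 (leading).

(a) P = 0.04365 W  (b) Q = -0.08074 VAR  (c) S = 0.09178 VA  (d) PF = 0.4756 (leading)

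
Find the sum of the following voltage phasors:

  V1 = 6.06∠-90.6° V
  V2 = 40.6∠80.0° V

Step 1 — Convert each phasor to rectangular form:
  V1 = 6.06·(cos(-90.6°) + j·sin(-90.6°)) = -0.06346 - j6.06 V
  V2 = 40.6·(cos(80.0°) + j·sin(80.0°)) = 7.05 + j39.98 V
Step 2 — Sum components: V_total = 6.987 + j33.92 V.
Step 3 — Convert to polar: |V_total| = 34.64 V, ∠V_total = 78.4°.

V_total = 34.64∠78.4° V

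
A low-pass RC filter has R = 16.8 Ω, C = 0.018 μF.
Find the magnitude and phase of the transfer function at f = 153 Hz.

Step 1 — Angular frequency: ω = 2π·153 = 961.3 rad/s.
Step 2 — Transfer function: H(jω) = 1/(1 + jωRC).
Step 3 — Denominator: 1 + jωRC = 1 + j·961.3·16.8·1.8e-08 = 1 + j0.0002907.
Step 4 — H = 1 - j0.0002907.
Step 5 — Magnitude: |H| = 1 (-0.0 dB); phase: φ = -0.0°.

|H| = 1 (-0.0 dB), φ = -0.0°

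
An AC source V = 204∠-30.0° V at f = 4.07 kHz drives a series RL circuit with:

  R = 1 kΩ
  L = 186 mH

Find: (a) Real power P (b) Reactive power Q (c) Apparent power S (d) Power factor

Step 1 — Angular frequency: ω = 2π·f = 2π·4070 = 2.557e+04 rad/s.
Step 2 — Component impedances:
  R: Z = R = 1000 Ω
  L: Z = jωL = j·2.557e+04·0.186 = 0 + j4756 Ω
Step 3 — Series combination: Z_total = R + L = 1000 + j4756 Ω = 4860∠78.1° Ω.
Step 4 — Source phasor: V = 204∠-30.0° V = 176.7 - j102 V.
Step 5 — Current: I = V / Z = -0.01306 - j0.03989 A = 0.04197∠-108.1° A.
Step 6 — Complex power: S = V·I* = 1.762 + j8.379 VA.
Step 7 — Real power: P = Re(S) = 1.762 W.
Step 8 — Reactive power: Q = Im(S) = 8.379 VAR.
Step 9 — Apparent power: |S| = 8.562 VA.
Step 10 — Power factor: PF = P/|S| = 0.2057 (lagging).

(a) P = 1.762 W  (b) Q = 8.379 VAR  (c) S = 8.562 VA  (d) PF = 0.2057 (lagging)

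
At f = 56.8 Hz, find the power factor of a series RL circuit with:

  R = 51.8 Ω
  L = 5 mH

Step 1 — Angular frequency: ω = 2π·f = 2π·56.8 = 356.9 rad/s.
Step 2 — Component impedances:
  R: Z = R = 51.8 Ω
  L: Z = jωL = j·356.9·0.005 = 0 + j1.784 Ω
Step 3 — Series combination: Z_total = R + L = 51.8 + j1.784 Ω = 51.83∠2.0° Ω.
Step 4 — Power factor: PF = cos(φ) = Re(Z)/|Z| = 51.8/51.83 = 0.9994.
Step 5 — Type: Im(Z) = 1.784 ⇒ lagging (phase φ = 2.0°).

PF = 0.9994 (lagging, φ = 2.0°)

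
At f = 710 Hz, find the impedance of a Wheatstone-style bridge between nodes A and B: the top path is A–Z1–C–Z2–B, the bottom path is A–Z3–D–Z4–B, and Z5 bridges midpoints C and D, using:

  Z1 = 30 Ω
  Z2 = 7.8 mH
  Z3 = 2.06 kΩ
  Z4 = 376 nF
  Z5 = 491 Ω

Step 1 — Angular frequency: ω = 2π·f = 2π·710 = 4461 rad/s.
Step 2 — Component impedances:
  Z1: Z = R = 30 Ω
  Z2: Z = jωL = j·4461·0.0078 = 0 + j34.8 Ω
  Z3: Z = R = 2060 Ω
  Z4: Z = 1/(jωC) = -j/(ω·C) = 0 - j596.2 Ω
  Z5: Z = R = 491 Ω
Step 3 — Bridge requires nodal analysis (the Z5 bridge couples midpoints C and D, so the two paths cannot be reduced to a simple series/parallel combination). Setting node B to ground and injecting 1 A at node A, the 3-node admittance system at A, C, D solves to V_A = Z_AB = 31.11 + j35.86 Ω = 47.48∠49.1° Ω.

Z = 31.11 + j35.86 Ω = 47.48∠49.1° Ω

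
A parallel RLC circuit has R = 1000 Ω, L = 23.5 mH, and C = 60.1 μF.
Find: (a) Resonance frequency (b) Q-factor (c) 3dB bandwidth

Step 1 — Resonance: ω₀ = 1/√(LC) = 1/√(0.0235·6.01e-05) = 841.5 rad/s.
Step 2 — f₀ = ω₀/(2π) = 133.9 Hz.
Step 3 — Parallel Q: Q = R/(ω₀L) = 1000/(841.5·0.0235) = 50.57.
Step 4 — Bandwidth: Δω = ω₀/Q = 16.64 rad/s; BW = Δω/(2π) = 2.648 Hz.

(a) f₀ = 133.9 Hz  (b) Q = 50.57  (c) BW = 2.648 Hz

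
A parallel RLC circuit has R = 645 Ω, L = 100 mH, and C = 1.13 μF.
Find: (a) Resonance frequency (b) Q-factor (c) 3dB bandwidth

Step 1 — Resonance: ω₀ = 1/√(LC) = 1/√(0.1·1.13e-06) = 2975 rad/s.
Step 2 — f₀ = ω₀/(2π) = 473.5 Hz.
Step 3 — Parallel Q: Q = R/(ω₀L) = 645/(2975·0.1) = 2.168.
Step 4 — Bandwidth: Δω = ω₀/Q = 1372 rad/s; BW = Δω/(2π) = 218.4 Hz.

(a) f₀ = 473.5 Hz  (b) Q = 2.168  (c) BW = 218.4 Hz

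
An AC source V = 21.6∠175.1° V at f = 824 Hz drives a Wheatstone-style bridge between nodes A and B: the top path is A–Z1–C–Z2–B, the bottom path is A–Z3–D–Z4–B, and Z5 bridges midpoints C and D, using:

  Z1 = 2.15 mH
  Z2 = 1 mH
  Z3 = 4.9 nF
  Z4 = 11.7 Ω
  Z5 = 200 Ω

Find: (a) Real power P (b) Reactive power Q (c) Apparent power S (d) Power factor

Step 1 — Angular frequency: ω = 2π·f = 2π·824 = 5177 rad/s.
Step 2 — Component impedances:
  Z1: Z = jωL = j·5177·0.00215 = 0 + j11.13 Ω
  Z2: Z = jωL = j·5177·0.001 = 0 + j5.177 Ω
  Z3: Z = 1/(jωC) = -j/(ω·C) = 0 - j3.942e+04 Ω
  Z4: Z = R = 11.7 Ω
  Z5: Z = R = 200 Ω
Step 3 — Bridge requires nodal analysis (the Z5 bridge couples midpoints C and D, so the two paths cannot be reduced to a simple series/parallel combination). Setting node B to ground and injecting 1 A at node A, the 3-node admittance system at A, C, D solves to V_A = Z_AB = 0.1266 + j16.31 Ω = 16.31∠89.6° Ω.
Step 4 — Source phasor: V = 21.6∠175.1° V = -21.52 + j1.845 V.
Step 5 — Current: I = V / Z = 0.1029 + j1.32 A = 1.324∠85.5° A.
Step 6 — Complex power: S = V·I* = 0.222 + j28.6 VA.
Step 7 — Real power: P = Re(S) = 0.222 W.
Step 8 — Reactive power: Q = Im(S) = 28.6 VAR.
Step 9 — Apparent power: |S| = 28.6 VA.
Step 10 — Power factor: PF = P/|S| = 0.007763 (lagging).

(a) P = 0.222 W  (b) Q = 28.6 VAR  (c) S = 28.6 VA  (d) PF = 0.007763 (lagging)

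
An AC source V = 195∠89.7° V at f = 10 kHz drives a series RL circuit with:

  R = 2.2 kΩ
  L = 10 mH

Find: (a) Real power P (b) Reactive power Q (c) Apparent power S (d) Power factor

Step 1 — Angular frequency: ω = 2π·f = 2π·1e+04 = 6.283e+04 rad/s.
Step 2 — Component impedances:
  R: Z = R = 2200 Ω
  L: Z = jωL = j·6.283e+04·0.01 = 0 + j628.3 Ω
Step 3 — Series combination: Z_total = R + L = 2200 + j628.3 Ω = 2288∠15.9° Ω.
Step 4 — Source phasor: V = 195∠89.7° V = 1.021 + j195 V.
Step 5 — Current: I = V / Z = 0.02383 + j0.08183 A = 0.08523∠73.8° A.
Step 6 — Complex power: S = V·I* = 15.98 + j4.564 VA.
Step 7 — Real power: P = Re(S) = 15.98 W.
Step 8 — Reactive power: Q = Im(S) = 4.564 VAR.
Step 9 — Apparent power: |S| = 16.62 VA.
Step 10 — Power factor: PF = P/|S| = 0.9616 (lagging).

(a) P = 15.98 W  (b) Q = 4.564 VAR  (c) S = 16.62 VA  (d) PF = 0.9616 (lagging)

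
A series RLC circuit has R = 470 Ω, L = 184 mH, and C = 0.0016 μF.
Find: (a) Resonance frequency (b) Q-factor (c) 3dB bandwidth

Step 1 — Resonance condition Im(Z)=0 gives ω₀ = 1/√(LC).
Step 2 — ω₀ = 1/√(0.184·1.6e-09) = 5.828e+04 rad/s.
Step 3 — f₀ = ω₀/(2π) = 9276 Hz.
Step 4 — Series Q: Q = ω₀L/R = 5.828e+04·0.184/470 = 22.82.
Step 5 — 3dB bandwidth: Δω = ω₀/Q = 2554 rad/s; BW = Δω/(2π) = 406.5 Hz.

(a) f₀ = 9276 Hz  (b) Q = 22.82  (c) BW = 406.5 Hz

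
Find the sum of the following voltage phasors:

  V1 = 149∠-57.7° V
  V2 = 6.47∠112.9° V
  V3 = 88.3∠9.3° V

Step 1 — Convert each phasor to rectangular form:
  V1 = 149·(cos(-57.7°) + j·sin(-57.7°)) = 79.62 - j125.9 V
  V2 = 6.47·(cos(112.9°) + j·sin(112.9°)) = -2.518 + j5.96 V
  V3 = 88.3·(cos(9.3°) + j·sin(9.3°)) = 87.14 + j14.27 V
Step 2 — Sum components: V_total = 164.2 - j105.7 V.
Step 3 — Convert to polar: |V_total| = 195.3 V, ∠V_total = -32.8°.

V_total = 195.3∠-32.8° V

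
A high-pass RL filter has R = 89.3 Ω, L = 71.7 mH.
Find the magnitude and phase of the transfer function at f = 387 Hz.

Step 1 — Angular frequency: ω = 2π·387 = 2432 rad/s.
Step 2 — Transfer function: H(jω) = jωL/(R + jωL).
Step 3 — Numerator jωL = j·174.3; denominator R + jωL = 89.3 + j174.3.
Step 4 — H = 0.7922 + j0.4058.
Step 5 — Magnitude: |H| = 0.89 (-1.0 dB); phase: φ = 27.1°.

|H| = 0.89 (-1.0 dB), φ = 27.1°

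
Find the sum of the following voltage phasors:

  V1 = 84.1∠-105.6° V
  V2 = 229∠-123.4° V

Step 1 — Convert each phasor to rectangular form:
  V1 = 84.1·(cos(-105.6°) + j·sin(-105.6°)) = -22.62 - j81 V
  V2 = 229·(cos(-123.4°) + j·sin(-123.4°)) = -126.1 - j191.2 V
Step 2 — Sum components: V_total = -148.7 - j272.2 V.
Step 3 — Convert to polar: |V_total| = 310.1 V, ∠V_total = -118.6°.

V_total = 310.1∠-118.6° V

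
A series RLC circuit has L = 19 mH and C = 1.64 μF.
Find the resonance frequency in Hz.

Step 1 — Resonance condition Im(Z)=0 gives ω₀ = 1/√(LC).
Step 2 — ω₀ = 1/√(0.019·1.64e-06) = 5665 rad/s.
Step 3 — f₀ = ω₀/(2π) = 901.6 Hz.

f₀ = 901.6 Hz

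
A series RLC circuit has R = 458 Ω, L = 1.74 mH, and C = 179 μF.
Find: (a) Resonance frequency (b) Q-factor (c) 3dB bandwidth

Step 1 — Resonance: ω₀ = 1/√(LC) = 1/√(0.00174·0.000179) = 1792 rad/s.
Step 2 — f₀ = ω₀/(2π) = 285.2 Hz.
Step 3 — Series Q: Q = ω₀L/R = 1792·0.00174/458 = 0.006807.
Step 4 — Bandwidth: Δω = ω₀/Q = 2.632e+05 rad/s; BW = Δω/(2π) = 4.189e+04 Hz.

(a) f₀ = 285.2 Hz  (b) Q = 0.006807  (c) BW = 4.189e+04 Hz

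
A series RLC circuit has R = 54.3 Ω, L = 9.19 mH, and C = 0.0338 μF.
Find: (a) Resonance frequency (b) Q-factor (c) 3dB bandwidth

Step 1 — Resonance condition Im(Z)=0 gives ω₀ = 1/√(LC).
Step 2 — ω₀ = 1/√(0.00919·3.38e-08) = 5.674e+04 rad/s.
Step 3 — f₀ = ω₀/(2π) = 9030 Hz.
Step 4 — Series Q: Q = ω₀L/R = 5.674e+04·0.00919/54.3 = 9.603.
Step 5 — 3dB bandwidth: Δω = ω₀/Q = 5909 rad/s; BW = Δω/(2π) = 940.4 Hz.

(a) f₀ = 9030 Hz  (b) Q = 9.603  (c) BW = 940.4 Hz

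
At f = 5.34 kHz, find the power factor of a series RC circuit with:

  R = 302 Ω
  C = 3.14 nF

Step 1 — Angular frequency: ω = 2π·f = 2π·5340 = 3.355e+04 rad/s.
Step 2 — Component impedances:
  R: Z = R = 302 Ω
  C: Z = 1/(jωC) = -j/(ω·C) = 0 - j9492 Ω
Step 3 — Series combination: Z_total = R + C = 302 - j9492 Ω = 9497∠-88.2° Ω.
Step 4 — Power factor: PF = cos(φ) = Re(Z)/|Z| = 302/9497 = 0.0318.
Step 5 — Type: Im(Z) = -9492 ⇒ leading (phase φ = -88.2°).

PF = 0.0318 (leading, φ = -88.2°)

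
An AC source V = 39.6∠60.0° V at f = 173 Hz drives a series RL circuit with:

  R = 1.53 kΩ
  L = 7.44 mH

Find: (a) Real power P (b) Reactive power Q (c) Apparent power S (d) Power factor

Step 1 — Angular frequency: ω = 2π·f = 2π·173 = 1087 rad/s.
Step 2 — Component impedances:
  R: Z = R = 1530 Ω
  L: Z = jωL = j·1087·0.00744 = 0 + j8.087 Ω
Step 3 — Series combination: Z_total = R + L = 1530 + j8.087 Ω = 1530∠0.3° Ω.
Step 4 — Source phasor: V = 39.6∠60.0° V = 19.8 + j34.29 V.
Step 5 — Current: I = V / Z = 0.01306 + j0.02235 A = 0.02588∠59.7° A.
Step 6 — Complex power: S = V·I* = 1.025 + j0.005417 VA.
Step 7 — Real power: P = Re(S) = 1.025 W.
Step 8 — Reactive power: Q = Im(S) = 0.005417 VAR.
Step 9 — Apparent power: |S| = 1.025 VA.
Step 10 — Power factor: PF = P/|S| = 1 (lagging).

(a) P = 1.025 W  (b) Q = 0.005417 VAR  (c) S = 1.025 VA  (d) PF = 1 (lagging)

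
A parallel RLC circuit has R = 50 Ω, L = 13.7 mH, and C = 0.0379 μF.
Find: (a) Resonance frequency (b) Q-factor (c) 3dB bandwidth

Step 1 — Resonance: ω₀ = 1/√(LC) = 1/√(0.0137·3.79e-08) = 4.389e+04 rad/s.
Step 2 — f₀ = ω₀/(2π) = 6985 Hz.
Step 3 — Parallel Q: Q = R/(ω₀L) = 50/(4.389e+04·0.0137) = 0.08316.
Step 4 — Bandwidth: Δω = ω₀/Q = 5.277e+05 rad/s; BW = Δω/(2π) = 8.399e+04 Hz.

(a) f₀ = 6985 Hz  (b) Q = 0.08316  (c) BW = 8.399e+04 Hz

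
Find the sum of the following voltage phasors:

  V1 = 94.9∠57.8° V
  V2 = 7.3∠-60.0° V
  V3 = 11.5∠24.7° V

Step 1 — Convert each phasor to rectangular form:
  V1 = 94.9·(cos(57.8°) + j·sin(57.8°)) = 50.57 + j80.3 V
  V2 = 7.3·(cos(-60.0°) + j·sin(-60.0°)) = 3.65 - j6.322 V
  V3 = 11.5·(cos(24.7°) + j·sin(24.7°)) = 10.45 + j4.805 V
Step 2 — Sum components: V_total = 64.67 + j78.79 V.
Step 3 — Convert to polar: |V_total| = 101.9 V, ∠V_total = 50.6°.

V_total = 101.9∠50.6° V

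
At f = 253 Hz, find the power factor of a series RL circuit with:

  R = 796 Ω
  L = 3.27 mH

Step 1 — Angular frequency: ω = 2π·f = 2π·253 = 1590 rad/s.
Step 2 — Component impedances:
  R: Z = R = 796 Ω
  L: Z = jωL = j·1590·0.00327 = 0 + j5.198 Ω
Step 3 — Series combination: Z_total = R + L = 796 + j5.198 Ω = 796∠0.4° Ω.
Step 4 — Power factor: PF = cos(φ) = Re(Z)/|Z| = 796/796 = 1.
Step 5 — Type: Im(Z) = 5.198 ⇒ lagging (phase φ = 0.4°).

PF = 1 (lagging, φ = 0.4°)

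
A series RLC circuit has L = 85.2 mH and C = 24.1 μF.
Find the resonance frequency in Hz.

Step 1 — Resonance condition Im(Z)=0 gives ω₀ = 1/√(LC).
Step 2 — ω₀ = 1/√(0.0852·2.41e-05) = 697.9 rad/s.
Step 3 — f₀ = ω₀/(2π) = 111.1 Hz.

f₀ = 111.1 Hz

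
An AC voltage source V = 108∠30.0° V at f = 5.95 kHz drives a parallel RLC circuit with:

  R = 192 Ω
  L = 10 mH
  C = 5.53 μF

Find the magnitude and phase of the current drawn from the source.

Step 1 — Angular frequency: ω = 2π·f = 2π·5950 = 3.738e+04 rad/s.
Step 2 — Component impedances:
  R: Z = R = 192 Ω
  L: Z = jωL = j·3.738e+04·0.01 = 0 + j373.8 Ω
  C: Z = 1/(jωC) = -j/(ω·C) = 0 - j4.837 Ω
Step 3 — Parallel combination: 1/Z_total = 1/R + 1/L + 1/C; Z_total = 0.125 - j4.897 Ω = 4.899∠-88.5° Ω.
Step 4 — Source phasor: V = 108∠30.0° V = 93.53 + j54 V.
Step 5 — Ohm's law: I = V / Z_total = (93.53 + j54) / (0.125 - j4.897) = -10.53 + j19.37 A.
Step 6 — Convert to polar: |I| = 22.05 A, ∠I = 118.5°.

I = 22.05∠118.5° A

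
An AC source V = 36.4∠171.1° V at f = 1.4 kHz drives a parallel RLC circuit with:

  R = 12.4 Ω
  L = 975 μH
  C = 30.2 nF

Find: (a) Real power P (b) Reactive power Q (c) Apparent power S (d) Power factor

Step 1 — Angular frequency: ω = 2π·f = 2π·1400 = 8796 rad/s.
Step 2 — Component impedances:
  R: Z = R = 12.4 Ω
  L: Z = jωL = j·8796·0.000975 = 0 + j8.577 Ω
  C: Z = 1/(jωC) = -j/(ω·C) = 0 - j3764 Ω
Step 3 — Parallel combination: 1/Z_total = 1/R + 1/L + 1/C; Z_total = 4.025 + j5.806 Ω = 7.065∠55.3° Ω.
Step 4 — Source phasor: V = 36.4∠171.1° V = -35.96 + j5.631 V.
Step 5 — Current: I = V / Z = -2.245 + j4.638 A = 5.152∠115.8° A.
Step 6 — Complex power: S = V·I* = 106.9 + j154.1 VA.
Step 7 — Real power: P = Re(S) = 106.9 W.
Step 8 — Reactive power: Q = Im(S) = 154.1 VAR.
Step 9 — Apparent power: |S| = 187.5 VA.
Step 10 — Power factor: PF = P/|S| = 0.5697 (lagging).

(a) P = 106.9 W  (b) Q = 154.1 VAR  (c) S = 187.5 VA  (d) PF = 0.5697 (lagging)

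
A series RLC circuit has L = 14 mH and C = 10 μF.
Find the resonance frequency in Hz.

Step 1 — Resonance condition Im(Z)=0 gives ω₀ = 1/√(LC).
Step 2 — ω₀ = 1/√(0.014·1e-05) = 2673 rad/s.
Step 3 — f₀ = ω₀/(2π) = 425.4 Hz.

f₀ = 425.4 Hz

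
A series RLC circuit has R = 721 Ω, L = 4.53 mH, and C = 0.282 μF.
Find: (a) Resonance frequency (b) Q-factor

Step 1 — Resonance condition Im(Z)=0 gives ω₀ = 1/√(LC).
Step 2 — ω₀ = 1/√(0.00453·2.82e-07) = 2.798e+04 rad/s.
Step 3 — f₀ = ω₀/(2π) = 4453 Hz.
Step 4 — Series Q: Q = ω₀L/R = 2.798e+04·0.00453/721 = 0.1758.

(a) f₀ = 4453 Hz  (b) Q = 0.1758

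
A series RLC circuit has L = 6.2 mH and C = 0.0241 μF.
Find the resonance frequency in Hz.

Step 1 — Resonance condition Im(Z)=0 gives ω₀ = 1/√(LC).
Step 2 — ω₀ = 1/√(0.0062·2.41e-08) = 8.181e+04 rad/s.
Step 3 — f₀ = ω₀/(2π) = 1.302e+04 Hz.

f₀ = 1.302e+04 Hz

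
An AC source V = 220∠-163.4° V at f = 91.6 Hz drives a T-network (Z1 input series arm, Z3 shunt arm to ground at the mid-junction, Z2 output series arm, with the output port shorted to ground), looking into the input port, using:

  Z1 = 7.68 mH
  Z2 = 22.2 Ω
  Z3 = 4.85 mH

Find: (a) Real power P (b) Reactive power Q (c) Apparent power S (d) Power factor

Step 1 — Angular frequency: ω = 2π·f = 2π·91.6 = 575.5 rad/s.
Step 2 — Component impedances:
  Z1: Z = jωL = j·575.5·0.00768 = 0 + j4.42 Ω
  Z2: Z = R = 22.2 Ω
  Z3: Z = jωL = j·575.5·0.00485 = 0 + j2.791 Ω
Step 3 — With the output port shorted to ground, the output series arm Z2 runs from the junction to ground; the shunt arm Z3 also runs from the junction to ground. They appear in parallel: Z3 || Z2 = 0.3455 + j2.748 Ω.
Step 4 — Series with input arm Z1: Z_in = Z1 + (Z3 || Z2) = 0.3455 + j7.168 Ω = 7.176∠87.2° Ω.
Step 5 — Source phasor: V = 220∠-163.4° V = -210.8 - j62.85 V.
Step 6 — Current: I = V / Z = -10.16 + j28.92 A = 30.66∠109.4° A.
Step 7 — Complex power: S = V·I* = 324.7 + j6737 VA.
Step 8 — Real power: P = Re(S) = 324.7 W.
Step 9 — Reactive power: Q = Im(S) = 6737 VAR.
Step 10 — Apparent power: |S| = 6744 VA.
Step 11 — Power factor: PF = P/|S| = 0.04815 (lagging).

(a) P = 324.7 W  (b) Q = 6737 VAR  (c) S = 6744 VA  (d) PF = 0.04815 (lagging)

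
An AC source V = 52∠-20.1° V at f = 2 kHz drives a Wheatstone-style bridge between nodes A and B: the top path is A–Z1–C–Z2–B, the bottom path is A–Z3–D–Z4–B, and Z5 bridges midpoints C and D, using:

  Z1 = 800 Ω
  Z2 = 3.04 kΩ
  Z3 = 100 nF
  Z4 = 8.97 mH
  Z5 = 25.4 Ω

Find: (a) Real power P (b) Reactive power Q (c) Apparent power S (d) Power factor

Step 1 — Angular frequency: ω = 2π·f = 2π·2000 = 1.257e+04 rad/s.
Step 2 — Component impedances:
  Z1: Z = R = 800 Ω
  Z2: Z = R = 3040 Ω
  Z3: Z = 1/(jωC) = -j/(ω·C) = 0 - j795.8 Ω
  Z4: Z = jωL = j·1.257e+04·0.00897 = 0 + j112.7 Ω
  Z5: Z = R = 25.4 Ω
Step 3 — Bridge requires nodal analysis (the Z5 bridge couples midpoints C and D, so the two paths cannot be reduced to a simple series/parallel combination). Setting node B to ground and injecting 1 A at node A, the 3-node admittance system at A, C, D solves to V_A = Z_AB = 400.8 - j300.6 Ω = 501∠-36.9° Ω.
Step 4 — Source phasor: V = 52∠-20.1° V = 48.83 - j17.87 V.
Step 5 — Current: I = V / Z = 0.09937 + j0.02995 A = 0.1038∠16.8° A.
Step 6 — Complex power: S = V·I* = 4.318 - j3.238 VA.
Step 7 — Real power: P = Re(S) = 4.318 W.
Step 8 — Reactive power: Q = Im(S) = -3.238 VAR.
Step 9 — Apparent power: |S| = 5.397 VA.
Step 10 — Power factor: PF = P/|S| = 0.8 (leading).

(a) P = 4.318 W  (b) Q = -3.238 VAR  (c) S = 5.397 VA  (d) PF = 0.8 (leading)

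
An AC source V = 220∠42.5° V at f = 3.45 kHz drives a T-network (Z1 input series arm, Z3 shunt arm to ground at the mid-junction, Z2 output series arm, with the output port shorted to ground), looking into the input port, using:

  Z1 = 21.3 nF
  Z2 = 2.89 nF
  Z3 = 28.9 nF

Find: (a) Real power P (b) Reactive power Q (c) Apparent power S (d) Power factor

Step 1 — Angular frequency: ω = 2π·f = 2π·3450 = 2.168e+04 rad/s.
Step 2 — Component impedances:
  Z1: Z = 1/(jωC) = -j/(ω·C) = 0 - j2166 Ω
  Z2: Z = 1/(jωC) = -j/(ω·C) = 0 - j1.596e+04 Ω
  Z3: Z = 1/(jωC) = -j/(ω·C) = 0 - j1596 Ω
Step 3 — With the output port shorted to ground, the output series arm Z2 runs from the junction to ground; the shunt arm Z3 also runs from the junction to ground. They appear in parallel: Z3 || Z2 = 0 - j1451 Ω.
Step 4 — Series with input arm Z1: Z_in = Z1 + (Z3 || Z2) = 0 - j3617 Ω = 3617∠-90.0° Ω.
Step 5 — Source phasor: V = 220∠42.5° V = 162.2 + j148.6 V.
Step 6 — Current: I = V / Z = -0.04109 + j0.04484 A = 0.06082∠132.5° A.
Step 7 — Complex power: S = V·I* = 0 - j13.38 VA.
Step 8 — Real power: P = Re(S) = 0 W.
Step 9 — Reactive power: Q = Im(S) = -13.38 VAR.
Step 10 — Apparent power: |S| = 13.38 VA.
Step 11 — Power factor: PF = P/|S| = 0 (leading).

(a) P = 0 W  (b) Q = -13.38 VAR  (c) S = 13.38 VA  (d) PF = 0 (leading)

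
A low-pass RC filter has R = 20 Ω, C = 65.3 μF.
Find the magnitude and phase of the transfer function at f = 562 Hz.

Step 1 — Angular frequency: ω = 2π·562 = 3531 rad/s.
Step 2 — Transfer function: H(jω) = 1/(1 + jωRC).
Step 3 — Denominator: 1 + jωRC = 1 + j·3531·20·6.53e-05 = 1 + j4.612.
Step 4 — H = 0.04491 - j0.2071.
Step 5 — Magnitude: |H| = 0.2119 (-13.5 dB); phase: φ = -77.8°.

|H| = 0.2119 (-13.5 dB), φ = -77.8°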